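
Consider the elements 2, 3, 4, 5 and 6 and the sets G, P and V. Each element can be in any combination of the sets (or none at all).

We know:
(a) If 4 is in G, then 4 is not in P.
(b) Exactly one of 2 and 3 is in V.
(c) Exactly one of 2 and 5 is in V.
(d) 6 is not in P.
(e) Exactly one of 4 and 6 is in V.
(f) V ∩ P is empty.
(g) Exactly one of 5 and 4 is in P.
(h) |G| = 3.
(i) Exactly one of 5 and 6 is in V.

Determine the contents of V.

V = {2, 6}

From (d): 6 ∉ P.
Suppose 2 ∉ V: no assignment then satisfies all the clues, so 2 ∈ V.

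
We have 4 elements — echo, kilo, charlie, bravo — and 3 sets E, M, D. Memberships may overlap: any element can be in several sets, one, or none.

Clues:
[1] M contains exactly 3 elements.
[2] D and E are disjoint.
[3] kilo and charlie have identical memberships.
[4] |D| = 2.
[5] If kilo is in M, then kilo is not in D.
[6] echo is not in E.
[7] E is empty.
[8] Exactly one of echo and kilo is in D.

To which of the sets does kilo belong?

kilo: M

From (6): echo ∉ E.
(7): E already has 0, so the rest are out.
Suppose kilo ∉ M: no assignment then satisfies all the clues, so kilo ∈ M.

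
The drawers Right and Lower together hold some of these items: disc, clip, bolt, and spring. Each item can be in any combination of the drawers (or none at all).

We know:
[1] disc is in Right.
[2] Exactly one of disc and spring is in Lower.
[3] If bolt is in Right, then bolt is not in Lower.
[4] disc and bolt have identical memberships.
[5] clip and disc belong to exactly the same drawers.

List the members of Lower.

From (1): disc ∈ Right.
(4): bolt matches disc: bolt ∈ Right.
(5): clip matches disc: clip ∈ Right.
(3): bolt ∉ Lower.
(4): disc matches bolt: disc ∉ Lower.
(5): clip matches disc: clip ∉ Lower.
(2) (exactly one): spring ∈ Lower.

Lower = {spring}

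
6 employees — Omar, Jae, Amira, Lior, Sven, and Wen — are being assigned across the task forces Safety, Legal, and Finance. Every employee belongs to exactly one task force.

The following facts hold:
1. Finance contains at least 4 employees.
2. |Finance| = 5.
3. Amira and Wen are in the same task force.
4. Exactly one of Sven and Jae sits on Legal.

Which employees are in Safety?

Safety = {}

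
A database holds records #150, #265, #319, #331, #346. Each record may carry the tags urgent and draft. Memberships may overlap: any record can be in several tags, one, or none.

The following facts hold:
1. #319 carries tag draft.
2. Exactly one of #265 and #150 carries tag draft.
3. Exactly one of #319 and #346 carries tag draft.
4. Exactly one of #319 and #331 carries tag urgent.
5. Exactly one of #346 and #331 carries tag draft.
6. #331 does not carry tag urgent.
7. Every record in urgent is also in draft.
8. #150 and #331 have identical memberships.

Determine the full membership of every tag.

urgent = {#319}; draft = {#150, #319, #331}

From (1): #319 ∈ draft.
From (6): #331 ∉ urgent.
(3) (exactly one): #346 ∉ draft.
(4) (exactly one): #319 ∈ urgent.
(5) (exactly one): #331 ∈ draft.
(7) contrapositive: #346 ∉ urgent.
(8): #150 matches #331: #150 ∉ urgent.
(8): #150 matches #331: #150 ∈ draft.
(2) (exactly one): #265 ∉ draft.
(7) contrapositive: #265 ∉ urgent.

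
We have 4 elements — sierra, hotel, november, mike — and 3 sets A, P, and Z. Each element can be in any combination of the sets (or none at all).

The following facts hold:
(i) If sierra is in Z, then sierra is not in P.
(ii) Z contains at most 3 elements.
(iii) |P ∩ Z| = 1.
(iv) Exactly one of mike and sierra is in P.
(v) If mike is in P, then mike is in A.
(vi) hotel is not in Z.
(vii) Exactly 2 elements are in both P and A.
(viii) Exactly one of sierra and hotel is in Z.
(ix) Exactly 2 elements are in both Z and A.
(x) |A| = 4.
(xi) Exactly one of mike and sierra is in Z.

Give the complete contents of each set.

A = {hotel, mike, november, sierra}; P = {mike, november}; Z = {november, sierra}

From (vi): hotel ∉ Z.
(viii) (exactly one): sierra ∈ Z.
(x): only 4 candidates remain for A, so all are in.
(xi) (exactly one): mike ∉ Z.
(i): sierra ∉ P.
(iv) (exactly one): mike ∈ P.
Suppose hotel ∈ P: no assignment then satisfies all the clues, so hotel ∉ P.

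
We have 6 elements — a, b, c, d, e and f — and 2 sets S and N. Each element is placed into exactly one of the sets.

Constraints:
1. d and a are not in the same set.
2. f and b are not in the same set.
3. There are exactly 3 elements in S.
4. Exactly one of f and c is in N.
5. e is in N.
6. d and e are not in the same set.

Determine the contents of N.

N = {a, e, f}

From (5): e ∈ N.
(6): d ∉ N.
Only one set left: d ∈ S.
(1): a ∉ S.
Only one set left: a ∈ N.
Suppose b ∈ N: no assignment then satisfies all the clues, so b ∉ N.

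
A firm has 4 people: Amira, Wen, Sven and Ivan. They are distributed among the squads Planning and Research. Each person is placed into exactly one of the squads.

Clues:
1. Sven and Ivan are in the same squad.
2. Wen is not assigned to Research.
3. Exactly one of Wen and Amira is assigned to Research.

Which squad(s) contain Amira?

Amira: Research

From (2): Wen ∉ Research.
(3) (exactly one): Amira ∈ Research.
Only one squad left: Wen ∈ Planning.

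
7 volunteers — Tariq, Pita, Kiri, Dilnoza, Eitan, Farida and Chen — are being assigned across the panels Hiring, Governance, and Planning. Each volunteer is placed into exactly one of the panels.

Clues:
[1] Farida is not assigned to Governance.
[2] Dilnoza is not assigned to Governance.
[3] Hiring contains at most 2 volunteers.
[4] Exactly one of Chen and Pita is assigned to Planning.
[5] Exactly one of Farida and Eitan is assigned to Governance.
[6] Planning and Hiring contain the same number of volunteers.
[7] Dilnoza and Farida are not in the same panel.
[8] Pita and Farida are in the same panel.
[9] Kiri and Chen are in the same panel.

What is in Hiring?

Hiring = {Dilnoza, Tariq}

From (1): Farida ∉ Governance.
From (2): Dilnoza ∉ Governance.
(5) (exactly one): Eitan ∈ Governance.
(8): Pita matches Farida: Pita ∉ Governance.
Suppose Tariq ∉ Hiring: no assignment then satisfies all the clues, so Tariq ∈ Hiring.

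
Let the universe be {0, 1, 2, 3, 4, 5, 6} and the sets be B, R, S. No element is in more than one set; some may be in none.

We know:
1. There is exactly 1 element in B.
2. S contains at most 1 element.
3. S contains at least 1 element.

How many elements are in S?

1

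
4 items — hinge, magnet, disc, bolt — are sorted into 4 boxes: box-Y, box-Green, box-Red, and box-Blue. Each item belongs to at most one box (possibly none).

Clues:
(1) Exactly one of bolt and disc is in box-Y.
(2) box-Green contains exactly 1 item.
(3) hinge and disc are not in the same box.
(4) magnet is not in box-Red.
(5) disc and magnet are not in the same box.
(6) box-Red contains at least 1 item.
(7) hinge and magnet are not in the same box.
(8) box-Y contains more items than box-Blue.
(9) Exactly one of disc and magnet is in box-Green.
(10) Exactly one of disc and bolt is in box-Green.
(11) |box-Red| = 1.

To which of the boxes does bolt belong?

From (4): magnet ∉ box-Red.
Suppose bolt ∉ box-Y: no assignment then satisfies all the clues, so bolt ∈ box-Y.

bolt: box-Y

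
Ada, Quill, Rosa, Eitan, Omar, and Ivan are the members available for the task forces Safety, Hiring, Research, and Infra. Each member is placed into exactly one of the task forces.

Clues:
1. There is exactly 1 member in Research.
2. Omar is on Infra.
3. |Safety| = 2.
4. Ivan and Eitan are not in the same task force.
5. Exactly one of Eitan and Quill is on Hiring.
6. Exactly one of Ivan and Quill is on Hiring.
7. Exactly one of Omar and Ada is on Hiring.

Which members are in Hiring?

Hiring = {Ada, Quill}

From (2): Omar ∈ Infra.
(7) (exactly one): Ada ∈ Hiring.
Suppose Quill ∉ Hiring: no assignment then satisfies all the clues, so Quill ∈ Hiring.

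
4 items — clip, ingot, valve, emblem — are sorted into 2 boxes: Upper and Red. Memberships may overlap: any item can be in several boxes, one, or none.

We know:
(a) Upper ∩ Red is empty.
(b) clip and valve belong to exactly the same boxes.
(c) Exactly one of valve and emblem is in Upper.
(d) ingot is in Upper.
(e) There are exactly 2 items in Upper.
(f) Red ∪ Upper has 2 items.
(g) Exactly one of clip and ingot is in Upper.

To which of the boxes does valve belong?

valve: none

From (d): ingot ∈ Upper.
(a) (disjoint): ingot ∉ Red.
(g) (exactly one): clip ∉ Upper.
(b): valve matches clip: valve ∉ Upper.
(c) (exactly one): emblem ∈ Upper.
(a) (disjoint): emblem ∉ Red.
Suppose valve ∈ Red: no assignment then satisfies all the clues, so valve ∉ Red.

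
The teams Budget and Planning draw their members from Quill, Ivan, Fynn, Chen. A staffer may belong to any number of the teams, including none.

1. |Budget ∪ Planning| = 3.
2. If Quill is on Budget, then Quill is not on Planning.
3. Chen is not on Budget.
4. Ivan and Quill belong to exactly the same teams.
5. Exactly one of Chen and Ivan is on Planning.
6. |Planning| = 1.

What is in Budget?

Budget = {Ivan, Quill}

From (3): Chen ∉ Budget.
Suppose Quill ∉ Budget: no assignment then satisfies all the clues, so Quill ∈ Budget.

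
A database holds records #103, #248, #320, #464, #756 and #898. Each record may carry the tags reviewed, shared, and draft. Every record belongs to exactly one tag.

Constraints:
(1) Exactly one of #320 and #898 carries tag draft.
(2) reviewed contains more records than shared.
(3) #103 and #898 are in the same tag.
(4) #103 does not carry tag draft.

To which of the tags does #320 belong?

#320: draft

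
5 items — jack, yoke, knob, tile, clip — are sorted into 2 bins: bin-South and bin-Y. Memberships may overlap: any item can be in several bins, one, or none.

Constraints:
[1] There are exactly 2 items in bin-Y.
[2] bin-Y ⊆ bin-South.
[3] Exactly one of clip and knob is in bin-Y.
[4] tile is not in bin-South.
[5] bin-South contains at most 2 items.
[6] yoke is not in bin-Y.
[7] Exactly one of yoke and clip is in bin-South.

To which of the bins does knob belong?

From (4): tile ∉ bin-South.
From (6): yoke ∉ bin-Y.
(2) contrapositive: tile ∉ bin-Y.
Suppose knob ∈ bin-South: no assignment then satisfies all the clues, so knob ∉ bin-South.

knob: none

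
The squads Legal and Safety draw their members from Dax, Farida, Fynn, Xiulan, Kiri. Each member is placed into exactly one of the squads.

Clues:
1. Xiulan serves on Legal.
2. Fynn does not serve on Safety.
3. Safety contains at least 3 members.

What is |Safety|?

3

From (1): Xiulan ∈ Legal.
From (2): Fynn ∉ Safety.
(3): only 3 candidates remain for Safety, so all are in.
Only one squad left: Fynn ∈ Legal.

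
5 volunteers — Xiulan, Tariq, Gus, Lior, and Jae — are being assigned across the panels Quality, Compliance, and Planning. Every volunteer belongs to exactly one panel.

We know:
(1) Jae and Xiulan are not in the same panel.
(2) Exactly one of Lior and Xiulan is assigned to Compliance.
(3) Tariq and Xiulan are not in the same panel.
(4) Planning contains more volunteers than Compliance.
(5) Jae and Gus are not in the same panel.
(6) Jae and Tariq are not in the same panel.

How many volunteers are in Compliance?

1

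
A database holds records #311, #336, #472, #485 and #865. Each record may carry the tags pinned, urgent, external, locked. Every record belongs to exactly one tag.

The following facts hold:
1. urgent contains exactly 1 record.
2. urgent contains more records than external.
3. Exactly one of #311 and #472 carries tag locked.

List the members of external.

external = {}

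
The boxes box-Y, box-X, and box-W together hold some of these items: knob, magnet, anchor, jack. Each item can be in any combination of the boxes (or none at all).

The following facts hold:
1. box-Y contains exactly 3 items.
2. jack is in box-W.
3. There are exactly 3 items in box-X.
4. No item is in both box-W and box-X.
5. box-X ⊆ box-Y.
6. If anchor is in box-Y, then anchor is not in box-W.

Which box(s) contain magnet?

magnet: box-X, box-Y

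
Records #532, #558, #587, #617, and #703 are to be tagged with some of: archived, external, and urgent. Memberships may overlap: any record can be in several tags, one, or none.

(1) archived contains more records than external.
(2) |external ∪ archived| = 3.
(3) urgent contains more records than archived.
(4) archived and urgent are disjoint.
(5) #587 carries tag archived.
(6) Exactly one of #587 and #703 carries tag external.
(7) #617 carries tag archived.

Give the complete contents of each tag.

archived = {#587, #617}; external = {#703}; urgent = {#532, #558, #703}

From (5): #587 ∈ archived.
From (7): #617 ∈ archived.
(4) (disjoint): #587 ∉ urgent.
(4) (disjoint): #617 ∉ urgent.
Suppose #532 ∈ archived: no assignment then satisfies all the clues, so #532 ∉ archived.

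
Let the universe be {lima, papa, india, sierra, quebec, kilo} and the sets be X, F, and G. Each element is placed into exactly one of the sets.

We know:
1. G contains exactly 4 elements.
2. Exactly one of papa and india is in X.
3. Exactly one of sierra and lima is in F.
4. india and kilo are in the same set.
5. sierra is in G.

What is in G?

G = {india, kilo, quebec, sierra}

From (5): sierra ∈ G.
(3) (exactly one): lima ∈ F.
Suppose papa ∈ G: no assignment then satisfies all the clues, so papa ∉ G.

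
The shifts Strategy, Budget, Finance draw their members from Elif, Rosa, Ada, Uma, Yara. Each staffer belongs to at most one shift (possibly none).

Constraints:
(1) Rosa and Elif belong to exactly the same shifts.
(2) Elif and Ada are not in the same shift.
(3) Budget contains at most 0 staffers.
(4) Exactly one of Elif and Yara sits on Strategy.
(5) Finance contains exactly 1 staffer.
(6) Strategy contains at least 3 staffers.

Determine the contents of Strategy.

Strategy = {Elif, Rosa, Uma}

(3): Budget already has 0, so the rest are out.
Suppose Elif ∉ Strategy: no assignment then satisfies all the clues, so Elif ∈ Strategy.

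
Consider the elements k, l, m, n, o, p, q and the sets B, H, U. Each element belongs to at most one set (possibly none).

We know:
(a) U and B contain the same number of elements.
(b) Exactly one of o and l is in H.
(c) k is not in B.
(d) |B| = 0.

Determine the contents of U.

U = {}

From (c): k ∉ B.
(d): B already has 0, so the rest are out.
Suppose k ∈ U: no assignment then satisfies all the clues, so k ∉ U.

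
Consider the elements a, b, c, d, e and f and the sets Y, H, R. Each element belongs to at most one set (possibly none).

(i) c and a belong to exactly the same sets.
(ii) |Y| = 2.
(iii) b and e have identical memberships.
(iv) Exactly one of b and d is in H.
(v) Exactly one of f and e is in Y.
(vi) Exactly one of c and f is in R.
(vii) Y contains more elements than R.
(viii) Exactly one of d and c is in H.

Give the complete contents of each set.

Y = {b, e}; H = {d}; R = {f}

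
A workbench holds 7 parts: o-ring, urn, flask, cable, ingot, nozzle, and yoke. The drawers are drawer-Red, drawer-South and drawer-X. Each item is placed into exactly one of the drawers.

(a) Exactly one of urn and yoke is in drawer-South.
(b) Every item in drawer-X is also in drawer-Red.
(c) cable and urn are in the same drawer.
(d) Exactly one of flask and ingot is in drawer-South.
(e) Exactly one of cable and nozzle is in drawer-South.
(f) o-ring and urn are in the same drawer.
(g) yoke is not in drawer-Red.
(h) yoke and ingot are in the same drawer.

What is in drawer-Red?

drawer-Red = {cable, flask, o-ring, urn}

From (g): yoke ∉ drawer-Red.
(b) contrapositive: yoke ∉ drawer-X.
(h): ingot matches yoke: ingot ∉ drawer-Red.
(h): ingot matches yoke: ingot ∉ drawer-X.
Only one drawer left: ingot ∈ drawer-South.
Only one drawer left: yoke ∈ drawer-South.
(a) (exactly one): urn ∉ drawer-South.
(c): cable matches urn: cable ∉ drawer-South.
(d) (exactly one): flask ∉ drawer-South.
(e) (exactly one): nozzle ∈ drawer-South.
(f): o-ring matches urn: o-ring ∉ drawer-South.
Suppose o-ring ∉ drawer-Red: no assignment then satisfies all the clues, so o-ring ∈ drawer-Red.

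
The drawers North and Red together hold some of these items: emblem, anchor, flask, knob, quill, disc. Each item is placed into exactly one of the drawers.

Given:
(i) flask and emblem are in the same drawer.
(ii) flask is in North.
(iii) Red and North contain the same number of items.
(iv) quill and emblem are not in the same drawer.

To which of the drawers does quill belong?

quill: Red

From (ii): flask ∈ North.
(i): emblem matches flask: emblem ∈ North.
(iv): quill ∉ North.
Only one drawer left: quill ∈ Red.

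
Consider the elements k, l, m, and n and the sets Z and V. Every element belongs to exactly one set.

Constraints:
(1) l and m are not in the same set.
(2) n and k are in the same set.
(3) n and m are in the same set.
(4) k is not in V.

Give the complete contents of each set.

From (4): k ∉ V.
(2): n matches k: n ∉ V.
(3): m matches n: m ∉ V.
Only one set left: k ∈ Z.
Only one set left: m ∈ Z.
Only one set left: n ∈ Z.
(1): l ∉ Z.
Only one set left: l ∈ V.

Z = {k, m, n}; V = {l}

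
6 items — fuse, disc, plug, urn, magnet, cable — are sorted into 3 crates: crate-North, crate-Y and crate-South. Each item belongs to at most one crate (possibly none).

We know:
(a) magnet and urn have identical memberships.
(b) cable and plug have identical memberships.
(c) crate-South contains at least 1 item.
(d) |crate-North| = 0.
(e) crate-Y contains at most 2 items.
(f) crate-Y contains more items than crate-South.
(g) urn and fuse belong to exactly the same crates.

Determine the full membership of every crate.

crate-North = {}; crate-Y = {cable, plug}; crate-South = {disc}

(d): crate-North already has 0, so the rest are out.
Suppose fuse ∈ crate-Y: no assignment then satisfies all the clues, so fuse ∉ crate-Y.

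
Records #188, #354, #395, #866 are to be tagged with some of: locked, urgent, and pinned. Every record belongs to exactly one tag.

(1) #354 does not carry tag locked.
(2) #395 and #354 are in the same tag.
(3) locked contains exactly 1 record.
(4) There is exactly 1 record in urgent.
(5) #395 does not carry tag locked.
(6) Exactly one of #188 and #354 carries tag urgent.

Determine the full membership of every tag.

locked = {#866}; urgent = {#188}; pinned = {#354, #395}

From (1): #354 ∉ locked.
From (5): #395 ∉ locked.
Suppose #188 ∈ locked: no assignment then satisfies all the clues, so #188 ∉ locked.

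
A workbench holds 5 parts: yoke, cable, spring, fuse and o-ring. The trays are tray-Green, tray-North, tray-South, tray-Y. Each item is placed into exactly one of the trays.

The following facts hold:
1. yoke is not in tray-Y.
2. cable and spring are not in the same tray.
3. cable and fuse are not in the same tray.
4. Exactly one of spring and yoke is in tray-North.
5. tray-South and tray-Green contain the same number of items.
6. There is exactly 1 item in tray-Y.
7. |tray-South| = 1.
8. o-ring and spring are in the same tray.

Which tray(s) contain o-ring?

o-ring: tray-North

From (1): yoke ∉ tray-Y.
Suppose o-ring ∈ tray-Green: no assignment then satisfies all the clues, so o-ring ∉ tray-Green.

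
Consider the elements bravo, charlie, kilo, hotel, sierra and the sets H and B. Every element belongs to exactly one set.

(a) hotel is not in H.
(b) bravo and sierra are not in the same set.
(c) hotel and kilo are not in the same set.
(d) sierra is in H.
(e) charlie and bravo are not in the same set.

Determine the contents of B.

B = {bravo, hotel}

From (a): hotel ∉ H.
From (d): sierra ∈ H.
(b): bravo ∉ H.
Only one set left: bravo ∈ B.
Only one set left: hotel ∈ B.
(c): kilo ∉ B.
(e): charlie ∉ B.
Only one set left: charlie ∈ H.
Only one set left: kilo ∈ H.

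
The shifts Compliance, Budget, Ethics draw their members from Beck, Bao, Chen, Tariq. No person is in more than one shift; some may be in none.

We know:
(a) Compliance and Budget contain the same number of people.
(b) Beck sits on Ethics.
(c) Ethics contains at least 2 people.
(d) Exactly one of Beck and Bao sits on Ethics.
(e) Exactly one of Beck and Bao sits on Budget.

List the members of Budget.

Budget = {Bao}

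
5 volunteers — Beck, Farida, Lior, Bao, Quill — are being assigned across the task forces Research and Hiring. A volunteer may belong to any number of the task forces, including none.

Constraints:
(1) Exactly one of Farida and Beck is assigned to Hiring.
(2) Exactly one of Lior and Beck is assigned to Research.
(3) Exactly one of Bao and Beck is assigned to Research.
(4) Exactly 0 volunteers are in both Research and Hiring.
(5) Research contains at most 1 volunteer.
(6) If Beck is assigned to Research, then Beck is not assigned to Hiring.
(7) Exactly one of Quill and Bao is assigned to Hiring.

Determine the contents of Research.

Research = {Beck}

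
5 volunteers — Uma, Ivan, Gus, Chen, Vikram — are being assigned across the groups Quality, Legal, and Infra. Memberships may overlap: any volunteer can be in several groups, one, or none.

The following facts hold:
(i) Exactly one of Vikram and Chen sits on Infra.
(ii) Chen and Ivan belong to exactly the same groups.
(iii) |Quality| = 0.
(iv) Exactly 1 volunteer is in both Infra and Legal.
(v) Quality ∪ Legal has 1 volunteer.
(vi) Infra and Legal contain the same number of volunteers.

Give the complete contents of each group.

(iii): Quality already has 0, so the rest are out.
Suppose Uma ∈ Legal: no assignment then satisfies all the clues, so Uma ∉ Legal.

Quality = {}; Legal = {Vikram}; Infra = {Vikram}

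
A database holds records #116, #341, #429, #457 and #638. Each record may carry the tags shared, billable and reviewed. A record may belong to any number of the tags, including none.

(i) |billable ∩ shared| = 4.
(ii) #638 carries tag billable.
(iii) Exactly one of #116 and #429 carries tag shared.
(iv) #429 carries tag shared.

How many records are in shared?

4

From (ii): #638 ∈ billable.
From (iv): #429 ∈ shared.
(iii) (exactly one): #116 ∉ shared.
Suppose #341 ∉ shared: no assignment then satisfies all the clues, so #341 ∈ shared.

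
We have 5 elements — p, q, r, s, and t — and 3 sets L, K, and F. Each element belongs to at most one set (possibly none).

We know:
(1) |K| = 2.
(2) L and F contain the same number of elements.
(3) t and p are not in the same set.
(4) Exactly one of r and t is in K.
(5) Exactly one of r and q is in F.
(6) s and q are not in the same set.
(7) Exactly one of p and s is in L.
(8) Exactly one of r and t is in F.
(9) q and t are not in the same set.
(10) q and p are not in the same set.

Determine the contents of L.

L = {p}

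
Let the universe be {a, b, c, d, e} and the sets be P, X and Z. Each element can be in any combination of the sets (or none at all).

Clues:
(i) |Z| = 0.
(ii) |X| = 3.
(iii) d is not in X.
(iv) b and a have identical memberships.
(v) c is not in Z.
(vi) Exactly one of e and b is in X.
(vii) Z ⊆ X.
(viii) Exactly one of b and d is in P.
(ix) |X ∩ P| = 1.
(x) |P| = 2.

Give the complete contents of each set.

P = {c, d}; X = {a, b, c}; Z = {}

From (iii): d ∉ X.
From (v): c ∉ Z.
(i): Z already has 0, so the rest are out.
Suppose a ∈ P: no assignment then satisfies all the clues, so a ∉ P.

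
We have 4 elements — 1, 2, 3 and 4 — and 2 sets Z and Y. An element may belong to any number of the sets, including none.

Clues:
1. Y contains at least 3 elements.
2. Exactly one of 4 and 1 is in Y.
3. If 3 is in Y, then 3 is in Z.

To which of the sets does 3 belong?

3: Y, Z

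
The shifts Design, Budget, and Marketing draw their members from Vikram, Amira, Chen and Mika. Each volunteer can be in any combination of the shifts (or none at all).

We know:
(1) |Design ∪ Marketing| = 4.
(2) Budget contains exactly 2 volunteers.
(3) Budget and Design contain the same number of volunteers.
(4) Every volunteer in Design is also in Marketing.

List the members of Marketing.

Marketing = {Amira, Chen, Mika, Vikram}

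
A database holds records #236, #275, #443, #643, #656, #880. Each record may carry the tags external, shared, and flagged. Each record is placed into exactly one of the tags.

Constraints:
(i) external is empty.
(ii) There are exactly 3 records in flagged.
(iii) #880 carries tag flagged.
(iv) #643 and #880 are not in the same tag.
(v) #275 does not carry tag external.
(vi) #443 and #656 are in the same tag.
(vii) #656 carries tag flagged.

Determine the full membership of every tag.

From (iii): #880 ∈ flagged.
From (v): #275 ∉ external.
From (vii): #656 ∈ flagged.
(i): external already has 0, so the rest are out.
(iv): #643 ∉ flagged.
(vi): #443 matches #656: #443 ∉ shared.
(vi): #443 matches #656: #443 ∈ flagged.
Only one tag left: #643 ∈ shared.
(ii): flagged already has 3, so the rest are out.
Only one tag left: #236 ∈ shared.
Only one tag left: #275 ∈ shared.

external = {}; shared = {#236, #275, #643}; flagged = {#443, #656, #880}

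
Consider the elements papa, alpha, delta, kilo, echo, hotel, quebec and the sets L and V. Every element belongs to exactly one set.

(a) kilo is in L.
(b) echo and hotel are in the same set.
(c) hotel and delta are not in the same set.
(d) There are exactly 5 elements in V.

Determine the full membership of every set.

L = {delta, kilo}; V = {alpha, echo, hotel, papa, quebec}

From (a): kilo ∈ L.
Suppose papa ∈ L: no assignment then satisfies all the clues, so papa ∉ L.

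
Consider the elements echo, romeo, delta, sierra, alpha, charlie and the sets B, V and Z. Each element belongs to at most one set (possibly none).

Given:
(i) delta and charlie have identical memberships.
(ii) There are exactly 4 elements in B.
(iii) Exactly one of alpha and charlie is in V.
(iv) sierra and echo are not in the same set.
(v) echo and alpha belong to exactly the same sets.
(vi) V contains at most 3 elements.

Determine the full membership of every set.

B = {charlie, delta, romeo, sierra}; V = {alpha, echo}; Z = {}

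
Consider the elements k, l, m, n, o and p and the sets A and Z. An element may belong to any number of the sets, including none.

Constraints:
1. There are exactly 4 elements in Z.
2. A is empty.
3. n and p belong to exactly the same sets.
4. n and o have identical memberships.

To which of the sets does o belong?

o: Z

(2): A already has 0, so the rest are out.
Suppose o ∉ Z: no assignment then satisfies all the clues, so o ∈ Z.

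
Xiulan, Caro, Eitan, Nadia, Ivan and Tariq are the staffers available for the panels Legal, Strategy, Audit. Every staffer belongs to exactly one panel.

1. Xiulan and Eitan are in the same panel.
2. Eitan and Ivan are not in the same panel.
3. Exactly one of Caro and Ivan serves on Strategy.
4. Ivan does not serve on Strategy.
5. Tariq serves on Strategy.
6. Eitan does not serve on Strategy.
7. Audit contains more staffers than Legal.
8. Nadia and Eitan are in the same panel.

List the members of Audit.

Audit = {Eitan, Nadia, Xiulan}

From (4): Ivan ∉ Strategy.
From (5): Tariq ∈ Strategy.
From (6): Eitan ∉ Strategy.
(1): Xiulan matches Eitan: Xiulan ∉ Strategy.
(3) (exactly one): Caro ∈ Strategy.
(8): Nadia matches Eitan: Nadia ∉ Strategy.
Suppose Xiulan ∉ Audit: no assignment then satisfies all the clues, so Xiulan ∈ Audit.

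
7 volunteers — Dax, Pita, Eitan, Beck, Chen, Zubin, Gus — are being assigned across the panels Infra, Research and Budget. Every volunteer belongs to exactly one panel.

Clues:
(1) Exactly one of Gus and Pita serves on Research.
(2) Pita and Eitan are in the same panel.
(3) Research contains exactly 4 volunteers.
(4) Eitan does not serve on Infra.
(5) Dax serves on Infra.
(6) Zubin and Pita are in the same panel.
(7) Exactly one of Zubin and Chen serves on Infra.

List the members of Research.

Research = {Beck, Eitan, Pita, Zubin}

From (4): Eitan ∉ Infra.
From (5): Dax ∈ Infra.
(2): Pita matches Eitan: Pita ∉ Infra.
(6): Zubin matches Pita: Zubin ∉ Infra.
(7) (exactly one): Chen ∈ Infra.
Suppose Pita ∉ Research: no assignment then satisfies all the clues, so Pita ∈ Research.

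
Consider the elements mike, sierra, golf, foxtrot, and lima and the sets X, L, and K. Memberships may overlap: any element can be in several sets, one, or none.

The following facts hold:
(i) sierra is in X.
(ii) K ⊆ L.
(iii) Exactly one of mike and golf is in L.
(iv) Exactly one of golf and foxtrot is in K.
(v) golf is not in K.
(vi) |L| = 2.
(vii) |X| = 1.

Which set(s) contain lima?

lima: none

From (i): sierra ∈ X.
From (v): golf ∉ K.
(iv) (exactly one): foxtrot ∈ K.
(vii): X already has 1, so the rest are out.
(ii) with foxtrot ∈ K: foxtrot ∈ L.
Suppose lima ∈ L: no assignment then satisfies all the clues, so lima ∉ L.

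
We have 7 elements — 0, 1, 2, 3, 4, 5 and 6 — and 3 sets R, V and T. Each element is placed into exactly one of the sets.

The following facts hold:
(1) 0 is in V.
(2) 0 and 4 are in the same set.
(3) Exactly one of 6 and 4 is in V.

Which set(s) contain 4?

4: V

From (1): 0 ∈ V.
(2): 4 matches 0: 4 ∉ R.
(2): 4 matches 0: 4 ∈ V.
(3) (exactly one): 6 ∉ V.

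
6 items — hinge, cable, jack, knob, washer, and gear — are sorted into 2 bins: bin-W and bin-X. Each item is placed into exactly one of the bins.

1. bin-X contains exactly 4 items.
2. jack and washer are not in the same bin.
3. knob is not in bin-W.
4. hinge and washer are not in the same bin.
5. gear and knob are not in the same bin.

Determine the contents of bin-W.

bin-W = {gear, washer}

From (3): knob ∉ bin-W.
Only one bin left: knob ∈ bin-X.
(5): gear ∉ bin-X.
Only one bin left: gear ∈ bin-W.
Suppose hinge ∈ bin-W: no assignment then satisfies all the clues, so hinge ∉ bin-W.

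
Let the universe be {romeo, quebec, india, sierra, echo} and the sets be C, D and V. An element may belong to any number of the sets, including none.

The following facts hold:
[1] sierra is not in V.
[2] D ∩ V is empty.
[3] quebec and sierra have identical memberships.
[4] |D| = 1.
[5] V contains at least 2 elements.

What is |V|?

2

From (1): sierra ∉ V.
(3): quebec matches sierra: quebec ∉ V.
Suppose quebec ∈ D: no assignment then satisfies all the clues, so quebec ∉ D.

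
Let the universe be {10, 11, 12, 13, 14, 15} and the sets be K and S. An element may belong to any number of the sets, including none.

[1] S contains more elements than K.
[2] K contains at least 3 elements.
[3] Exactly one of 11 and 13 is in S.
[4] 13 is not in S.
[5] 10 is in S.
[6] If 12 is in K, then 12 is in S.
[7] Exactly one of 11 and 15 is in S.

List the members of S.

S = {10, 11, 12, 14}

From (4): 13 ∉ S.
From (5): 10 ∈ S.
(3) (exactly one): 11 ∈ S.
(7) (exactly one): 15 ∉ S.
Suppose 12 ∉ S: no assignment then satisfies all the clues, so 12 ∈ S.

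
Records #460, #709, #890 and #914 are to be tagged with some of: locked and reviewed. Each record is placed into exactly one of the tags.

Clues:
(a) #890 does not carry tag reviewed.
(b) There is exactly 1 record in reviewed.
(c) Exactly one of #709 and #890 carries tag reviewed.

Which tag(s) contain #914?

#914: locked

From (a): #890 ∉ reviewed.
(c) (exactly one): #709 ∈ reviewed.
Only one tag left: #890 ∈ locked.
(b): reviewed already has 1, so the rest are out.
Only one tag left: #460 ∈ locked.
Only one tag left: #914 ∈ locked.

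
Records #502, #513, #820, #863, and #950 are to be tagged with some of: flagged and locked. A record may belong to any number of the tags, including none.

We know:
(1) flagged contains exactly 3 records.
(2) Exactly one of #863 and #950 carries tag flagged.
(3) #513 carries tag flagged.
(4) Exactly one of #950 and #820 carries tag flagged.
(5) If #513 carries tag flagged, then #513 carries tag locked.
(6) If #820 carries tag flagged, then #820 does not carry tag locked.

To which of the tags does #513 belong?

#513: flagged, locked

From (3): #513 ∈ flagged.
(5): #513 ∈ locked.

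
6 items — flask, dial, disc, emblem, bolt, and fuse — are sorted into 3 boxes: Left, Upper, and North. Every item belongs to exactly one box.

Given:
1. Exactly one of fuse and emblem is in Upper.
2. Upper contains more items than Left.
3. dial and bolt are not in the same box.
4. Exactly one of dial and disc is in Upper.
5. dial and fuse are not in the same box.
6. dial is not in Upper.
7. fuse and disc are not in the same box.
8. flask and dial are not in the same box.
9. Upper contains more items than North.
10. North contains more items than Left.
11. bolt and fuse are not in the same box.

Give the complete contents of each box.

Left = {dial}; Upper = {bolt, disc, emblem}; North = {flask, fuse}

From (6): dial ∉ Upper.
(4) (exactly one): disc ∈ Upper.
(7): fuse ∉ Upper.
(1) (exactly one): emblem ∈ Upper.
Suppose flask ∈ Left: no assignment then satisfies all the clues, so flask ∉ Left.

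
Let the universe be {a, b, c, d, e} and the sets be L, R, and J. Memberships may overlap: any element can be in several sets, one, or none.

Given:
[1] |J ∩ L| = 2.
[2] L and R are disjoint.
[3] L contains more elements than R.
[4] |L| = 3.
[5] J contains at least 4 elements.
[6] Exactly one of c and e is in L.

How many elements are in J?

4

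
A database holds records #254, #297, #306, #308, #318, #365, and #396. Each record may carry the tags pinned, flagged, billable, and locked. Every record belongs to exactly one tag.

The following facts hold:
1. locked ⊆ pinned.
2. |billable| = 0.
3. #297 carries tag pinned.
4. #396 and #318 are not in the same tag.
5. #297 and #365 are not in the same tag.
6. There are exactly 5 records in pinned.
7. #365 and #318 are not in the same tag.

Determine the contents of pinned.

From (3): #297 ∈ pinned.
(2): billable already has 0, so the rest are out.
(5): #365 ∉ pinned.
(1) contrapositive: #365 ∉ locked.
Only one tag left: #365 ∈ flagged.
(7): #318 ∉ flagged.
Suppose #254 ∉ pinned: no assignment then satisfies all the clues, so #254 ∈ pinned.

pinned = {#254, #297, #306, #308, #318}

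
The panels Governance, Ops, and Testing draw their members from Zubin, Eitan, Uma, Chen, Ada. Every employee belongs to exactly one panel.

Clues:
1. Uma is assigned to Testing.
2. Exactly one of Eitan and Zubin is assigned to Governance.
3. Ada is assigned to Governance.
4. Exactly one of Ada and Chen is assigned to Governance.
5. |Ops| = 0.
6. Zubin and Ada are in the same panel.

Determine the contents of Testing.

From (1): Uma ∈ Testing.
From (3): Ada ∈ Governance.
(4) (exactly one): Chen ∉ Governance.
(5): Ops already has 0, so the rest are out.
(6): Zubin matches Ada: Zubin ∈ Governance.
Only one panel left: Chen ∈ Testing.
(2) (exactly one): Eitan ∉ Governance.
Only one panel left: Eitan ∈ Testing.

Testing = {Chen, Eitan, Uma}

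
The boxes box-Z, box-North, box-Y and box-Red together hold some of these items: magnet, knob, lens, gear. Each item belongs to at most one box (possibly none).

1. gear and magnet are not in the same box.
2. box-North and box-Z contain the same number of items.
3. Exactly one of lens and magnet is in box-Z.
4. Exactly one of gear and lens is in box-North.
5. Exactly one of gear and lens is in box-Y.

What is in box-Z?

box-Z = {magnet}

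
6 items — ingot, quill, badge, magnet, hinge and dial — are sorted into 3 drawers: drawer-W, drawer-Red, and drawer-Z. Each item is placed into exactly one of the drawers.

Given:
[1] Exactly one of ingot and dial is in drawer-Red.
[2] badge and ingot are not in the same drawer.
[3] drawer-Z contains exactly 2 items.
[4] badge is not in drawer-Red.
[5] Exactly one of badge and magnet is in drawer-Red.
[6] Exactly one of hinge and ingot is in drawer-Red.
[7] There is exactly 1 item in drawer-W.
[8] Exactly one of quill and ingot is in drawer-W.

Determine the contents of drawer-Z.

drawer-Z = {badge, quill}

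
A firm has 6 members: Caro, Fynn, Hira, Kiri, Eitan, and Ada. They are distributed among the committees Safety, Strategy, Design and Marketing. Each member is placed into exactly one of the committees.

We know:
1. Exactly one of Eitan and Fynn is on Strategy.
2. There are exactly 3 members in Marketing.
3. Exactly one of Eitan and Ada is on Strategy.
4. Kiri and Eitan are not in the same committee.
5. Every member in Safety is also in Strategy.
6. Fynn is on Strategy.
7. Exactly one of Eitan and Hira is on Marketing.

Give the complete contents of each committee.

Safety = {}; Strategy = {Ada, Fynn}; Design = {Eitan}; Marketing = {Caro, Hira, Kiri}

From (6): Fynn ∈ Strategy.
(1) (exactly one): Eitan ∉ Strategy.
(3) (exactly one): Ada ∈ Strategy.
(5) contrapositive: Eitan ∉ Safety.
Suppose Caro ∈ Safety: no assignment then satisfies all the clues, so Caro ∉ Safety.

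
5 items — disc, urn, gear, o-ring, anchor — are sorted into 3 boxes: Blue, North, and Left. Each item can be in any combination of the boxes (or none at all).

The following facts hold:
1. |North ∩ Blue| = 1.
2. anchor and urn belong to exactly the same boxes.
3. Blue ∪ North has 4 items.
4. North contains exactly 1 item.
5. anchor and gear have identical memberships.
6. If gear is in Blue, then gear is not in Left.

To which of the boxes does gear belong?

gear: Blue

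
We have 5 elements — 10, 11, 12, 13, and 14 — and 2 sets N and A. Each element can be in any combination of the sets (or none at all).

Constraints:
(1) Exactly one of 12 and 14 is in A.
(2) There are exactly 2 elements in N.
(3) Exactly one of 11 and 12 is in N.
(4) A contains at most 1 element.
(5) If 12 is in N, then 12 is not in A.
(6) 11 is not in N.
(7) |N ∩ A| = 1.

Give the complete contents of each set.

From (6): 11 ∉ N.
(3) (exactly one): 12 ∈ N.
(5): 12 ∉ A.
(1) (exactly one): 14 ∈ A.
(4): A already has 1, so the rest are out.
Suppose 10 ∈ N: no assignment then satisfies all the clues, so 10 ∉ N.

N = {12, 14}; A = {14}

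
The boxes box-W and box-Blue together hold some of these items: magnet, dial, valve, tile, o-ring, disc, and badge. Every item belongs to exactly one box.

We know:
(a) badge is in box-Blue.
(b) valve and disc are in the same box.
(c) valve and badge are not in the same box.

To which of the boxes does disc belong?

disc: box-W

From (a): badge ∈ box-Blue.
(c): valve ∉ box-Blue.
Only one box left: valve ∈ box-W.
(b): disc matches valve: disc ∈ box-W.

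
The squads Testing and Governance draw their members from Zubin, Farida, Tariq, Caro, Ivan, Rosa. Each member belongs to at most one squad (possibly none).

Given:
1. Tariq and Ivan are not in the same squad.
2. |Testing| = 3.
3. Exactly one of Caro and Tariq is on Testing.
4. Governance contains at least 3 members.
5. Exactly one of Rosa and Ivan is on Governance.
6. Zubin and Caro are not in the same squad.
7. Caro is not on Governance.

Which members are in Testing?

Testing = {Caro, Farida, Ivan}

From (7): Caro ∉ Governance.
Suppose Zubin ∈ Testing: no assignment then satisfies all the clues, so Zubin ∉ Testing.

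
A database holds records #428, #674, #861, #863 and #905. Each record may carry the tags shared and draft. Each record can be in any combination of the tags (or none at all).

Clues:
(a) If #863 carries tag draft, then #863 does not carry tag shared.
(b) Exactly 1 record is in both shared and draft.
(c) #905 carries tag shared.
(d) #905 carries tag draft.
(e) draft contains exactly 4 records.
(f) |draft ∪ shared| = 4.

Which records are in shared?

shared = {#905}

From (c): #905 ∈ shared.
From (d): #905 ∈ draft.
Suppose #428 ∈ shared: no assignment then satisfies all the clues, so #428 ∉ shared.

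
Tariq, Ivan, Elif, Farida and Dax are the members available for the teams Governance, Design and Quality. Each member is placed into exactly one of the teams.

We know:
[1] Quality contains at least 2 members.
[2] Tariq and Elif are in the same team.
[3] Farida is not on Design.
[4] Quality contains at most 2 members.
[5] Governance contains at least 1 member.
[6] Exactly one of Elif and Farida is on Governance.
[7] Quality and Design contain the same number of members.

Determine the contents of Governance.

Governance = {Farida}

From (3): Farida ∉ Design.
Suppose Tariq ∈ Governance: no assignment then satisfies all the clues, so Tariq ∉ Governance.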